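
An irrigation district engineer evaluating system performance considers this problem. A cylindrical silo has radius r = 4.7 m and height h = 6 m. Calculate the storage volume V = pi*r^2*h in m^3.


V = pi * r^2 * h
  = pi * 4.7^2 * 6
  = pi * 22.09 * 6
  = 416.39 m^3


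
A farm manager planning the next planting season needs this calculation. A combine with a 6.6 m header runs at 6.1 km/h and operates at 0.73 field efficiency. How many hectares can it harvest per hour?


C = w * v * eta_f / 10
  = 6.6 * 6.1 * 0.73 / 10
  = 29.39 / 10
  = 2.94 ha/h


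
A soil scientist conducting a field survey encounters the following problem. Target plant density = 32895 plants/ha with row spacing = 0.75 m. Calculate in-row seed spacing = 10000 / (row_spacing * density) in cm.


spacing = 10000 / (row_sp * density)
        = 10000 / (0.75 * 32895)
        = 10000 / 24671.25
        = 0.40533 m = 40.53 cm


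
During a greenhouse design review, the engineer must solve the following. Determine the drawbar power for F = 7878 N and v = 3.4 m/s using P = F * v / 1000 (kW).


P = F * v / 1000
  = 7878 * 3.4 / 1000
  = 26785.20 / 1000
  = 26.79 kW


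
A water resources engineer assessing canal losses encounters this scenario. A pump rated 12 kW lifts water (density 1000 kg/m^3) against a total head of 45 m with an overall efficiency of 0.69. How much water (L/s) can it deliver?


Q = (P * 1000 * eta) / (rho * g * H)
  = (12 * 1000 * 0.69) / (1000 * 9.81 * 45)
  = 8280 / 441450
  = 0.01876 m^3/s = 18.76 L/s


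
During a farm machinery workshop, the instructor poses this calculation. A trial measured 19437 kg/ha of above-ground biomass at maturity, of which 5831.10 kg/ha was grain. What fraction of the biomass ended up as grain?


HI = grain_yield / biomass
   = 5831.10 / 19437
   = 0.30


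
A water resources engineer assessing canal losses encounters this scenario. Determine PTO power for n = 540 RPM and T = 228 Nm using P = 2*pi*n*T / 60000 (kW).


P = 2*pi*n*T / 60000
  = 2*pi * 540 * 228 / 60000
  = 773585.78 / 60000
  = 12.89 kW


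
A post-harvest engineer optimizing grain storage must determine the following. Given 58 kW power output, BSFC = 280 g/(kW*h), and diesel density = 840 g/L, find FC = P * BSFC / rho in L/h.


FC = P * BSFC / rho_fuel
   = 58 * 280 / 840
   = 16240 / 840
   = 19.33 L/h


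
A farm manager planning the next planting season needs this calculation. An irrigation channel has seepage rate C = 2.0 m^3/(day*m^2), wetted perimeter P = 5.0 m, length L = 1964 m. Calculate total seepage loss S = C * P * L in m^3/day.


S = C * P * L
  = 2.0 * 5.0 * 1964
  = 19640 m^3/day


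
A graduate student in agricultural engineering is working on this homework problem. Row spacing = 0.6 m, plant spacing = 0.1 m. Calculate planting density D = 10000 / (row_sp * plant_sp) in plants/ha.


D = 10000 / (row_sp * plant_sp)
  = 10000 / (0.6 * 0.1)
  = 10000 / 0.0600
  = 166666.67 plants/ha


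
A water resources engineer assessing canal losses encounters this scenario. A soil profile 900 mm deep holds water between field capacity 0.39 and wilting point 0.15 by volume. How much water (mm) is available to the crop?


AW = (FC - WP) * D
   = (0.39 - 0.15) * 900
   = 0.24 * 900
   = 216 mm


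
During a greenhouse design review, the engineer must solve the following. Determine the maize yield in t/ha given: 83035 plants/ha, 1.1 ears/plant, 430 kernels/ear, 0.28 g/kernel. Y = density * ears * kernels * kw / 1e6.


Y = density * ears * kernels * kw
  = 83035 * 1.1 * 430 * 0.28 g/ha
  = 10997155.40 g/ha
  = 10997.16 kg/ha = 11.00 t/ha


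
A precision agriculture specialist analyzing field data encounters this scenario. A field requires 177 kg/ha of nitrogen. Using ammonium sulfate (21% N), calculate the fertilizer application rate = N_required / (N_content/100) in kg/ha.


Rate = N_required / (N_content / 100)
     = 177 / (21 / 100)
     = 177 / 0.21
     = 842.86 kg/ha


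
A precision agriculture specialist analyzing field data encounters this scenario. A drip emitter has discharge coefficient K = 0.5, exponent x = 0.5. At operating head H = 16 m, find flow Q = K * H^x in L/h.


Q = K * H^x
  = 0.5 * 16^0.5
  = 0.5 * 4
  = 2 L/h


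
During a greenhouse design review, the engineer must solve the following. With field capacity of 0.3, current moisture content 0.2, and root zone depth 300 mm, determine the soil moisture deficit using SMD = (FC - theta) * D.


SMD = (FC - theta) * D
    = (0.3 - 0.2) * 300
    = 0.100 * 300
    = 30 mm


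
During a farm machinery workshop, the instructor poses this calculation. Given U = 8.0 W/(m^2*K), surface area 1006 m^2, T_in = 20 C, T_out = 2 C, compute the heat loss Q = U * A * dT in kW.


dT = 20 - (2) = 18 K
Q = U * A * dT
  = 8.0 * 1006 * 18
  = 144864 W = 144.86 kW


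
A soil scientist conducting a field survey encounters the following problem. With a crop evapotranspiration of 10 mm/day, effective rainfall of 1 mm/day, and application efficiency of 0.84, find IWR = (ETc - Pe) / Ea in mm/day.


IWR = (ETc - Pe) / Ea
    = (10 - 1) / 0.84
    = 9 / 0.84
    = 10.71 mm/day


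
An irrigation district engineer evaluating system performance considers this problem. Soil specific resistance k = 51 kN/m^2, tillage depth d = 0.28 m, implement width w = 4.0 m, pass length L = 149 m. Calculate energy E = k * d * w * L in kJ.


E = k * d * w * L
  = 51 * 0.28 * 4.0 * 149
  = 8510.88 kJ


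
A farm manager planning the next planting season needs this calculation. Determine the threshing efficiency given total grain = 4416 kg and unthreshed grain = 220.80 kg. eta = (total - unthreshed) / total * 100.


eta = (total - unthreshed) / total * 100
    = (4416 - 220.80) / 4416 * 100
    = 4195.20 / 4416 * 100
    = 95%


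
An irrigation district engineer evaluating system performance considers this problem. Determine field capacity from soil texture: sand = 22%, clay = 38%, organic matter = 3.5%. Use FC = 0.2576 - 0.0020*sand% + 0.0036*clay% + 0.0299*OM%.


FC = 0.2576 - 0.0020*22 + 0.0036*38 + 0.0299*3.5
   = 0.2576 - 0.0440 + 0.1368 + 0.1047
   = 0.4551


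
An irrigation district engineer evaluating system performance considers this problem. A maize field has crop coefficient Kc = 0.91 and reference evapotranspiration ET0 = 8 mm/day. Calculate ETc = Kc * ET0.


ETc = Kc * ET0
    = 0.91 * 8
    = 7.28 mm/day


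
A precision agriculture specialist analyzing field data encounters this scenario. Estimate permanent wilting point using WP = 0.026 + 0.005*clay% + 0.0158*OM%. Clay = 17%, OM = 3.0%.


WP = 0.026 + 0.005*17 + 0.0158*3.0
   = 0.026 + 0.0850 + 0.0474
   = 0.1584


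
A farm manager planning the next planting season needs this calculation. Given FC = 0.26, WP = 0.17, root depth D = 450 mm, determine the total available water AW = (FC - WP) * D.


AW = (FC - WP) * D
   = (0.26 - 0.17) * 450
   = 0.09 * 450
   = 40.50 mm


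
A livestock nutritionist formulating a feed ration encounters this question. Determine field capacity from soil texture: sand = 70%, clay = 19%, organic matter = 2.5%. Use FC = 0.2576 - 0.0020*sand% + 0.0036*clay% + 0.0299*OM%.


FC = 0.2576 - 0.0020*70 + 0.0036*19 + 0.0299*2.5
   = 0.2576 - 0.1400 + 0.0684 + 0.0748
   = 0.2608


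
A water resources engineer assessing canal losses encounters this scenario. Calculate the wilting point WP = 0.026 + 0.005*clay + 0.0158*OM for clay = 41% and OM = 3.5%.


WP = 0.026 + 0.005*41 + 0.0158*3.5
   = 0.026 + 0.2050 + 0.0553
   = 0.2863


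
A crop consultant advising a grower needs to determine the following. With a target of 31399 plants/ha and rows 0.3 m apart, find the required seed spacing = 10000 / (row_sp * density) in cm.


spacing = 10000 / (row_sp * density)
        = 10000 / (0.3 * 31399)
        = 10000 / 9419.70
        = 1.06160 m = 106.16 cm


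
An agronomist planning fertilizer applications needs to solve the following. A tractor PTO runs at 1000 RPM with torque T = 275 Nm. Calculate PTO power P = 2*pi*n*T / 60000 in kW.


P = 2*pi*n*T / 60000
  = 2*pi * 1000 * 275 / 60000
  = 1727875.96 / 60000
  = 28.80 kW


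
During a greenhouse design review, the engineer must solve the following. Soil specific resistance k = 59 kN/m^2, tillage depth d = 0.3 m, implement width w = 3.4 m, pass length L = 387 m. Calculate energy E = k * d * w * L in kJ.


E = k * d * w * L
  = 59 * 0.3 * 3.4 * 387
  = 23289.66 kJ


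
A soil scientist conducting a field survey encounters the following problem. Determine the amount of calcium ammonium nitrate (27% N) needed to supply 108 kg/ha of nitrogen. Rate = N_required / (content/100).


Rate = N_required / (N_content / 100)
     = 108 / (27 / 100)
     = 108 / 0.27
     = 400 kg/ha


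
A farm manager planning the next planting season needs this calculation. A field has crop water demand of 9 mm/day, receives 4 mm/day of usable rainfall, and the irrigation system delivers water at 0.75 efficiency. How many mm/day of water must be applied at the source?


IWR = (ETc - Pe) / Ea
    = (9 - 4) / 0.75
    = 5 / 0.75
    = 6.67 mm/day


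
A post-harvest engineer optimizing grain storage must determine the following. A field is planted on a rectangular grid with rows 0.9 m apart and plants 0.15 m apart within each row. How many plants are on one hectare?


D = 10000 / (row_sp * plant_sp)
  = 10000 / (0.9 * 0.15)
  = 10000 / 0.1350
  = 74074.07 plants/ha


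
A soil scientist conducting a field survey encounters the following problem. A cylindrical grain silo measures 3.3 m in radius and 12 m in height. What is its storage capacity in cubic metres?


V = pi * r^2 * h
  = pi * 3.3^2 * 12
  = pi * 10.89 * 12
  = 410.54 m^3


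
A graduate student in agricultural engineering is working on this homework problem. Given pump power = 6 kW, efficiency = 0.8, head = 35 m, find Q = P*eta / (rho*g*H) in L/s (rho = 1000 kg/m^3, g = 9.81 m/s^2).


Q = (P * 1000 * eta) / (rho * g * H)
  = (6 * 1000 * 0.8) / (1000 * 9.81 * 35)
  = 4800 / 343350
  = 0.01398 m^3/s = 13.98 L/s


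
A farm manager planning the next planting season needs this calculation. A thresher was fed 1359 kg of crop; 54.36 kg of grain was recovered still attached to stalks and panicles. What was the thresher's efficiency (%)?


eta = (total - unthreshed) / total * 100
    = (1359 - 54.36) / 1359 * 100
    = 1304.64 / 1359 * 100
    = 96%


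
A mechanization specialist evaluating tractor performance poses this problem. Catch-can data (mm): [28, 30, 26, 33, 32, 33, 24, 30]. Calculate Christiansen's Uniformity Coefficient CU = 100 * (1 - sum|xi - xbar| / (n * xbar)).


xbar = 236 / 8 = 29.500
sum|xi - xbar| = 21
CU = 100 * (1 - 21 / (8 * 29.500))
   = 100 * (1 - 0.0890)
   = 91.10%


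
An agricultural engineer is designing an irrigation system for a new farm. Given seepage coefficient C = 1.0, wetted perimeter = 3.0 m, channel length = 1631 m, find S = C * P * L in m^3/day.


S = C * P * L
  = 1.0 * 3.0 * 1631
  = 4893 m^3/day


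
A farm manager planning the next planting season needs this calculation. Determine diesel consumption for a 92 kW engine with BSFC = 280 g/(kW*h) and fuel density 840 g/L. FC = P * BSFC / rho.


FC = P * BSFC / rho_fuel
   = 92 * 280 / 840
   = 25760 / 840
   = 30.67 L/h


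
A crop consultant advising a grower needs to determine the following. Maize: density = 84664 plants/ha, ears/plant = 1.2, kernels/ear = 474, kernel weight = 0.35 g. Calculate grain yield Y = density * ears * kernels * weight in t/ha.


Y = density * ears * kernels * kw
  = 84664 * 1.2 * 474 * 0.35 g/ha
  = 16854909.12 g/ha
  = 16854.91 kg/ha = 16.85 t/ha


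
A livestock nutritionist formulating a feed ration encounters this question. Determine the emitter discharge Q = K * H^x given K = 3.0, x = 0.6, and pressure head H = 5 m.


Q = K * H^x
  = 3.0 * 5^0.6
  = 3.0 * 2.6265
  = 7.88 L/h


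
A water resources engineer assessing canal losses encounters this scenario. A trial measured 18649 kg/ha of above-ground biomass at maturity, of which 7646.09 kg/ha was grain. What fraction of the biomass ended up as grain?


HI = grain_yield / biomass
   = 7646.09 / 18649
   = 0.41


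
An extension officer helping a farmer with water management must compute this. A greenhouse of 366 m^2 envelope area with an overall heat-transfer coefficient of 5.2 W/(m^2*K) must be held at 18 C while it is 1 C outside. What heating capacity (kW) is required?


dT = 18 - (1) = 17 K
Q = U * A * dT
  = 5.2 * 366 * 17
  = 32354.40 W = 32.35 kW


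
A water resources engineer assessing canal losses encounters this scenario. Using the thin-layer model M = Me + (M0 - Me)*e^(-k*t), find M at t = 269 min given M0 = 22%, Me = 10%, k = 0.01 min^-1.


M = Me + (M0 - Me) * e^(-k*t)
  = 10 + (22 - 10) * e^(-0.01*269)
  = 10 + 12 * e^(-2.690)
  = 10 + 12 * 0.06788
  = 10 + 0.8146
  = 10.81%


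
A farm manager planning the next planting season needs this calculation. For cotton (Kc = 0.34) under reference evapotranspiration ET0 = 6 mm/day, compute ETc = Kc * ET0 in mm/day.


ETc = Kc * ET0
    = 0.34 * 6
    = 2.04 mm/day


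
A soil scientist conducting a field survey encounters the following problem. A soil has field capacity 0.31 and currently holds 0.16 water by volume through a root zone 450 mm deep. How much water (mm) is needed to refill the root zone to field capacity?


SMD = (FC - theta) * D
    = (0.31 - 0.16) * 450
    = 0.150 * 450
    = 67.50 mm


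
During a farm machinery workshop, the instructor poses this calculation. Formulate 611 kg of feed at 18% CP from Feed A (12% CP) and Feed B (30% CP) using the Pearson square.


parts_A = CP_b - target = 30 - 18 = 12
parts_B = target - CP_a = 18 - 12 = 6
total_parts = 12 + 6 = 18
Feed A = 611 * 12 / 18 = 407.33 kg
Feed B = 611 * 6 / 18 = 203.67 kg

407.33 kg


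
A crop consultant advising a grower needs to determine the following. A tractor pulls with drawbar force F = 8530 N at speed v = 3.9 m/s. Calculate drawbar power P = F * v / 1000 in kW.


P = F * v / 1000
  = 8530 * 3.9 / 1000
  = 33267 / 1000
  = 33.27 kW


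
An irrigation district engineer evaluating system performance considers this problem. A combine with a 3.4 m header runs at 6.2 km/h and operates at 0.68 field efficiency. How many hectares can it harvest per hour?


C = w * v * eta_f / 10
  = 3.4 * 6.2 * 0.68 / 10
  = 14.33 / 10
  = 1.43 ha/h


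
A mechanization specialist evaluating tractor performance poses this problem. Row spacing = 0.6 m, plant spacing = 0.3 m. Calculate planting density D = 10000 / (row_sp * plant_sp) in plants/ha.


D = 10000 / (row_sp * plant_sp)
  = 10000 / (0.6 * 0.3)
  = 10000 / 0.1800
  = 55555.56 plants/ha


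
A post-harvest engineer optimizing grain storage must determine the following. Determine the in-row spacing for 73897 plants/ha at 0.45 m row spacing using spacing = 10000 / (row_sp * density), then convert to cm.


spacing = 10000 / (row_sp * density)
        = 10000 / (0.45 * 73897)
        = 10000 / 33253.65
        = 0.30072 m = 30.07 cm


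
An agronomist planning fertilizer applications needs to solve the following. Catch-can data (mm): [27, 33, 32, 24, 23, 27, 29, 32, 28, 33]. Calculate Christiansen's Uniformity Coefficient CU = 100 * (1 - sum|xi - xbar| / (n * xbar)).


xbar = 288 / 10 = 28.800
sum|xi - xbar| = 30
CU = 100 * (1 - 30 / (10 * 28.800))
   = 100 * (1 - 0.1042)
   = 89.58%


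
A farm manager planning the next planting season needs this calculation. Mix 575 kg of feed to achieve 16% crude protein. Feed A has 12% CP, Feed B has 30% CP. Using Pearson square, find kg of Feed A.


parts_A = CP_b - target = 30 - 16 = 14
parts_B = target - CP_a = 16 - 12 = 4
total_parts = 14 + 4 = 18
Feed A = 575 * 14 / 18 = 447.22 kg
Feed B = 575 * 4 / 18 = 127.78 kg

447.22 kg


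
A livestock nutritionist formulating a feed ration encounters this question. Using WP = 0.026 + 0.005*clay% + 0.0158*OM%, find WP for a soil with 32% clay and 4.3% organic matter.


WP = 0.026 + 0.005*32 + 0.0158*4.3
   = 0.026 + 0.1600 + 0.0679
   = 0.2539


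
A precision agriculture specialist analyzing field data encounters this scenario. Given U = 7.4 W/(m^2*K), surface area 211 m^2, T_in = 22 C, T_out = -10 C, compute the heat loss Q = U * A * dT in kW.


dT = 22 - (-10) = 32 K
Q = U * A * dT
  = 7.4 * 211 * 32
  = 49964.80 W = 49.96 kW


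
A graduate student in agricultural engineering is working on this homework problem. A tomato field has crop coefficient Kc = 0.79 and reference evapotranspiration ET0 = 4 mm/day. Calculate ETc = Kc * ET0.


ETc = Kc * ET0
    = 0.79 * 4
    = 3.16 mm/day


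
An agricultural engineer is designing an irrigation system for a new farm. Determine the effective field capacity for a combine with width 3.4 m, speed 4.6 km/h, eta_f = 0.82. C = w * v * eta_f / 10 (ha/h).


C = w * v * eta_f / 10
  = 3.4 * 4.6 * 0.82 / 10
  = 12.82 / 10
  = 1.28 ha/h


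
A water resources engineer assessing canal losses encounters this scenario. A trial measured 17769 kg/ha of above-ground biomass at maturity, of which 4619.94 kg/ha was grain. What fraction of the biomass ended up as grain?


HI = grain_yield / biomass
   = 4619.94 / 17769
   = 0.26


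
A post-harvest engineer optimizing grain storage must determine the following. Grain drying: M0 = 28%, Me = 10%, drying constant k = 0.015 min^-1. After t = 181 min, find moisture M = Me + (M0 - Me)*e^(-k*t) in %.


M = Me + (M0 - Me) * e^(-k*t)
  = 10 + (28 - 10) * e^(-0.015*181)
  = 10 + 18 * e^(-2.715)
  = 10 + 18 * 0.06620
  = 10 + 1.1917
  = 11.19%


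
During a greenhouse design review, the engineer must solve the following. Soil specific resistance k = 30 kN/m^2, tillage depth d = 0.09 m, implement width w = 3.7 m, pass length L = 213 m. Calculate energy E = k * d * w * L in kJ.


E = k * d * w * L
  = 30 * 0.09 * 3.7 * 213
  = 2127.87 kJ


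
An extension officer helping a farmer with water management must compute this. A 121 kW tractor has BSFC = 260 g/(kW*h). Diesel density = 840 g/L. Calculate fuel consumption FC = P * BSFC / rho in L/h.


FC = P * BSFC / rho_fuel
   = 121 * 260 / 840
   = 31460 / 840
   = 37.45 L/h


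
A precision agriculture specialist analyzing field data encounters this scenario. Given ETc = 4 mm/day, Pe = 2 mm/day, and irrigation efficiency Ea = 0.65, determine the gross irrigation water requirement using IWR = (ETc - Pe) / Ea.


IWR = (ETc - Pe) / Ea
    = (4 - 2) / 0.65
    = 2 / 0.65
    = 3.08 mm/day


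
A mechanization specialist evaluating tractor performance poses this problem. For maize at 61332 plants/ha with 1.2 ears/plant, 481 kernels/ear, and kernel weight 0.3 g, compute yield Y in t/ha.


Y = density * ears * kernels * kw
  = 61332 * 1.2 * 481 * 0.3 g/ha
  = 10620249.12 g/ha
  = 10620.25 kg/ha = 10.62 t/ha


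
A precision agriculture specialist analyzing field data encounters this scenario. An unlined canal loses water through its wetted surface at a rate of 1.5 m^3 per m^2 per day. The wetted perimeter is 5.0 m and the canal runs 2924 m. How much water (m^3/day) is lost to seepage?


S = C * P * L
  = 1.5 * 5.0 * 2924
  = 21930 m^3/day


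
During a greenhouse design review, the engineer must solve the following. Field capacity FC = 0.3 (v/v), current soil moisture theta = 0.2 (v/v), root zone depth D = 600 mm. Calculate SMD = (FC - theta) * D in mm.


SMD = (FC - theta) * D
    = (0.3 - 0.2) * 600
    = 0.100 * 600
    = 60 mm


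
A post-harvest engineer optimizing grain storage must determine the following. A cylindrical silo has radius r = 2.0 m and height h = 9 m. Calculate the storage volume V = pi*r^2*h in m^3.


V = pi * r^2 * h
  = pi * 2.0^2 * 9
  = pi * 4 * 9
  = 113.10 m^3


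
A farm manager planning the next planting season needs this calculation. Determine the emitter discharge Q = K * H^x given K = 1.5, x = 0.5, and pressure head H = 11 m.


Q = K * H^x
  = 1.5 * 11^0.5
  = 1.5 * 3.3166
  = 4.97 L/h


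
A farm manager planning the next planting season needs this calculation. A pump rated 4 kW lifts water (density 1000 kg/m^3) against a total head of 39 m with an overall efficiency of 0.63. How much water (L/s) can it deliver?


Q = (P * 1000 * eta) / (rho * g * H)
  = (4 * 1000 * 0.63) / (1000 * 9.81 * 39)
  = 2520 / 382590
  = 0.00659 m^3/s = 6.59 L/s


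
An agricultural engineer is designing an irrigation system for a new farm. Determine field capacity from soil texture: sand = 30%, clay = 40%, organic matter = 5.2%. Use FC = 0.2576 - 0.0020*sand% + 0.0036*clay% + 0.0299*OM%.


FC = 0.2576 - 0.0020*30 + 0.0036*40 + 0.0299*5.2
   = 0.2576 - 0.0600 + 0.1440 + 0.1555
   = 0.4971


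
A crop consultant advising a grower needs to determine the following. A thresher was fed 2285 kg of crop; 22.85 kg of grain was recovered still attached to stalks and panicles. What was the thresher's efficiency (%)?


eta = (total - unthreshed) / total * 100
    = (2285 - 22.85) / 2285 * 100
    = 2262.15 / 2285 * 100
    = 99%


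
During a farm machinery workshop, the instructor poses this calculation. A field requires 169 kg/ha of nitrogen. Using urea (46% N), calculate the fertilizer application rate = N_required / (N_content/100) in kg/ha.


Rate = N_required / (N_content / 100)
     = 169 / (46 / 100)
     = 169 / 0.46
     = 367.39 kg/ha


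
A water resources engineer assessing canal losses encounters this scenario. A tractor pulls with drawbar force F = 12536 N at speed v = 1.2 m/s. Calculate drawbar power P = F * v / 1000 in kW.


P = F * v / 1000
  = 12536 * 1.2 / 1000
  = 15043.20 / 1000
  = 15.04 kW


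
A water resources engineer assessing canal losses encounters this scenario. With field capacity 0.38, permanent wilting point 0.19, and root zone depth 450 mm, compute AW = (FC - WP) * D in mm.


AW = (FC - WP) * D
   = (0.38 - 0.19) * 450
   = 0.19 * 450
   = 85.50 mm


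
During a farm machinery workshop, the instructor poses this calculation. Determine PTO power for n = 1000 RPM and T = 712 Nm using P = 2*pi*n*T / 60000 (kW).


P = 2*pi*n*T / 60000
  = 2*pi * 1000 * 712 / 60000
  = 4473627.94 / 60000
  = 74.56 kW


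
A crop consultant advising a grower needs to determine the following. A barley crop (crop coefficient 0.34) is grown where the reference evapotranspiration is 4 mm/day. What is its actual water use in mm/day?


ETc = Kc * ET0
    = 0.34 * 4
    = 1.36 mm/day


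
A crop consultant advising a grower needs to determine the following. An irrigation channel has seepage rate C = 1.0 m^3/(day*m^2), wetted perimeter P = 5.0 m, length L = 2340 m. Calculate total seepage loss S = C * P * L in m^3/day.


S = C * P * L
  = 1.0 * 5.0 * 2340
  = 11700 m^3/day


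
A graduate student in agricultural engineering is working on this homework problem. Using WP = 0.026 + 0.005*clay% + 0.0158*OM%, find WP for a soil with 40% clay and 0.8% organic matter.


WP = 0.026 + 0.005*40 + 0.0158*0.8
   = 0.026 + 0.2000 + 0.0126
   = 0.2386


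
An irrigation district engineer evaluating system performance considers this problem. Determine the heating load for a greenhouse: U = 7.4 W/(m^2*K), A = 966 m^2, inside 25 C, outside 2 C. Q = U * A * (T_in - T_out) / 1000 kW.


dT = 25 - (2) = 23 K
Q = U * A * dT
  = 7.4 * 966 * 23
  = 164413.20 W = 164.41 kW


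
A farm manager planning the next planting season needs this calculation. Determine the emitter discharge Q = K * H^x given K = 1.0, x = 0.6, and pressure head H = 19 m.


Q = K * H^x
  = 1.0 * 19^0.6
  = 1.0 * 5.8513
  = 5.85 L/h


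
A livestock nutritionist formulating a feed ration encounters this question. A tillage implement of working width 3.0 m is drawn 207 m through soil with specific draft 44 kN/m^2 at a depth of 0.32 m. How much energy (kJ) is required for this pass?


E = k * d * w * L
  = 44 * 0.32 * 3.0 * 207
  = 8743.68 kJ


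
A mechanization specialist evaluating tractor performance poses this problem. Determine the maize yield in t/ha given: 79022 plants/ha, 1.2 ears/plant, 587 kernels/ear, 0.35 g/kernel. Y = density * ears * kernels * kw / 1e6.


Y = density * ears * kernels * kw
  = 79022 * 1.2 * 587 * 0.35 g/ha
  = 19482083.88 g/ha
  = 19482.08 kg/ha = 19.48 t/ha


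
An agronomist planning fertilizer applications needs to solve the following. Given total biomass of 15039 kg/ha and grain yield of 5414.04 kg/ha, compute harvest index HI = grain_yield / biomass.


HI = grain_yield / biomass
   = 5414.04 / 15039
   = 0.36


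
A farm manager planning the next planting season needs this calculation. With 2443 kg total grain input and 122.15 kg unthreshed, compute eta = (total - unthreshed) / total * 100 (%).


eta = (total - unthreshed) / total * 100
    = (2443 - 122.15) / 2443 * 100
    = 2320.85 / 2443 * 100
    = 95%


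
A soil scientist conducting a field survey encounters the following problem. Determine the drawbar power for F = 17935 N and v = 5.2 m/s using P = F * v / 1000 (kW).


P = F * v / 1000
  = 17935 * 5.2 / 1000
  = 93262 / 1000
  = 93.26 kW


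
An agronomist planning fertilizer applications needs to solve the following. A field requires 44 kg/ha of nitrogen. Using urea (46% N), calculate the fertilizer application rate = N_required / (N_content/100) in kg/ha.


Rate = N_required / (N_content / 100)
     = 44 / (46 / 100)
     = 44 / 0.46
     = 95.65 kg/ha


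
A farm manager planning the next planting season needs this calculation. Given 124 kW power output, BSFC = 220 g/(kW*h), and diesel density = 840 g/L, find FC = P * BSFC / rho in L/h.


FC = P * BSFC / rho_fuel
   = 124 * 220 / 840
   = 27280 / 840
   = 32.48 L/h


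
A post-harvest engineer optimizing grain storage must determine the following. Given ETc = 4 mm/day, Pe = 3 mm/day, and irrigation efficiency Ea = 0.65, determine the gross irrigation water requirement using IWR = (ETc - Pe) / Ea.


IWR = (ETc - Pe) / Ea
    = (4 - 3) / 0.65
    = 1 / 0.65
    = 1.54 mm/day


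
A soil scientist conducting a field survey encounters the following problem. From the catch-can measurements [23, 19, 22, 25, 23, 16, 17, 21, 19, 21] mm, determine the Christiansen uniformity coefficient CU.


xbar = 206 / 10 = 20.600
sum|xi - xbar| = 22.800
CU = 100 * (1 - 22.800 / (10 * 20.600))
   = 100 * (1 - 0.1107)
   = 88.93%


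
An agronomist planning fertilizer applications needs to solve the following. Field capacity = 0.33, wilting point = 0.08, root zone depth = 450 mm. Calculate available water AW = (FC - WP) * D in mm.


AW = (FC - WP) * D
   = (0.33 - 0.08) * 450
   = 0.25 * 450
   = 112.50 mm


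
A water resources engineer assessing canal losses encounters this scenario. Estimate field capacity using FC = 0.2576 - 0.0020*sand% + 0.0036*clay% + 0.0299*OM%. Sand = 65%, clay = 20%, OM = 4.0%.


FC = 0.2576 - 0.0020*65 + 0.0036*20 + 0.0299*4.0
   = 0.2576 - 0.1300 + 0.0720 + 0.1196
   = 0.3192


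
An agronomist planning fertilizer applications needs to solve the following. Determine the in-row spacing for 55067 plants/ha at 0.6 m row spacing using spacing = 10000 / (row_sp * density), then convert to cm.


spacing = 10000 / (row_sp * density)
        = 10000 / (0.6 * 55067)
        = 10000 / 33040.20
        = 0.30266 m = 30.27 cm


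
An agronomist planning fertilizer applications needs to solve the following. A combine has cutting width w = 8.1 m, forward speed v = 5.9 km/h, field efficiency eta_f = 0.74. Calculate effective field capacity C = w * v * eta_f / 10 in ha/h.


C = w * v * eta_f / 10
  = 8.1 * 5.9 * 0.74 / 10
  = 35.36 / 10
  = 3.54 ha/h


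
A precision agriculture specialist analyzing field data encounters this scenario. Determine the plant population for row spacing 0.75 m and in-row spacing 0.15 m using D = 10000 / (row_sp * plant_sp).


D = 10000 / (row_sp * plant_sp)
  = 10000 / (0.75 * 0.15)
  = 10000 / 0.1125
  = 88888.89 plants/ha


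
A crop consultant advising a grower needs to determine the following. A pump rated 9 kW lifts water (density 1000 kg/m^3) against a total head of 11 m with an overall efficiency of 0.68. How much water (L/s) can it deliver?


Q = (P * 1000 * eta) / (rho * g * H)
  = (9 * 1000 * 0.68) / (1000 * 9.81 * 11)
  = 6120 / 107910
  = 0.05671 m^3/s = 56.71 L/s


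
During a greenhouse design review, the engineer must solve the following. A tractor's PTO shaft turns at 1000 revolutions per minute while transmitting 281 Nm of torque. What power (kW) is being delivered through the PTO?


P = 2*pi*n*T / 60000
  = 2*pi * 1000 * 281 / 60000
  = 1765575.07 / 60000
  = 29.43 kW


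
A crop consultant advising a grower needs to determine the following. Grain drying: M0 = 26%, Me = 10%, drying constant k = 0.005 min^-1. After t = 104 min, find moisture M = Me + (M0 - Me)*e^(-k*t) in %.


M = Me + (M0 - Me) * e^(-k*t)
  = 10 + (26 - 10) * e^(-0.005*104)
  = 10 + 16 * e^(-0.520)
  = 10 + 16 * 0.59452
  = 10 + 9.5123
  = 19.51%


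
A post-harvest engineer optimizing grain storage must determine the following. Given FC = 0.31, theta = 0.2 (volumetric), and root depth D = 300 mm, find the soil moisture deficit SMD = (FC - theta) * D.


SMD = (FC - theta) * D
    = (0.31 - 0.2) * 300
    = 0.110 * 300
    = 33 mm


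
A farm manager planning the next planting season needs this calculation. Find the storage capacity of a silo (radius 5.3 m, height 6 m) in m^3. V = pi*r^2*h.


V = pi * r^2 * h
  = pi * 5.3^2 * 6
  = pi * 28.09 * 6
  = 529.48 m^3


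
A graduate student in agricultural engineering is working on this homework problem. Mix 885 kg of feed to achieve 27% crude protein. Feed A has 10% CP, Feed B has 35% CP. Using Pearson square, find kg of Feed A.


parts_A = CP_b - target = 35 - 27 = 8
parts_B = target - CP_a = 27 - 10 = 17
total_parts = 8 + 17 = 25
Feed A = 885 * 8 / 25 = 283.20 kg
Feed B = 885 * 17 / 25 = 601.80 kg

283.20 kg


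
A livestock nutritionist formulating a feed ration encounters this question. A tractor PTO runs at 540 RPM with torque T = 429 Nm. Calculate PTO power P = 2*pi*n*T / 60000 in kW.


P = 2*pi*n*T / 60000
  = 2*pi * 540 * 429 / 60000
  = 1455562.71 / 60000
  = 24.26 kW


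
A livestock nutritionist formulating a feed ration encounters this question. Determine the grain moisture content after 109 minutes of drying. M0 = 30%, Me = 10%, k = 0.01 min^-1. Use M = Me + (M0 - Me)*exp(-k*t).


M = Me + (M0 - Me) * e^(-k*t)
  = 10 + (30 - 10) * e^(-0.01*109)
  = 10 + 20 * e^(-1.090)
  = 10 + 20 * 0.33622
  = 10 + 6.7243
  = 16.72%


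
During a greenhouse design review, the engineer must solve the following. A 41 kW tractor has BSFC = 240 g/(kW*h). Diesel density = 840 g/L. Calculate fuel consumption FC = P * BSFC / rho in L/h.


FC = P * BSFC / rho_fuel
   = 41 * 240 / 840
   = 9840 / 840
   = 11.71 L/h


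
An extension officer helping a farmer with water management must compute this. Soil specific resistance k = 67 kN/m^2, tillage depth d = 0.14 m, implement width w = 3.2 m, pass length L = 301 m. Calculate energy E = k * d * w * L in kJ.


E = k * d * w * L
  = 67 * 0.14 * 3.2 * 301
  = 9034.82 kJ


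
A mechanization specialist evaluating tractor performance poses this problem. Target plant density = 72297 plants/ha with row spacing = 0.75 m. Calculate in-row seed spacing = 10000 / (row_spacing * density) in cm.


spacing = 10000 / (row_sp * density)
        = 10000 / (0.75 * 72297)
        = 10000 / 54222.75
        = 0.18442 m = 18.44 cm


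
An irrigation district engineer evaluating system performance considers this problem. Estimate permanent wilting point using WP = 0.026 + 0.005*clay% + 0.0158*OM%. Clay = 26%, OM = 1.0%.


WP = 0.026 + 0.005*26 + 0.0158*1.0
   = 0.026 + 0.1300 + 0.0158
   = 0.1718


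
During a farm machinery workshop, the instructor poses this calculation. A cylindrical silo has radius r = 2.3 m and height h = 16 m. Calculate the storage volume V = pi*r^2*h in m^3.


V = pi * r^2 * h
  = pi * 2.3^2 * 16
  = pi * 5.29 * 16
  = 265.90 m^3


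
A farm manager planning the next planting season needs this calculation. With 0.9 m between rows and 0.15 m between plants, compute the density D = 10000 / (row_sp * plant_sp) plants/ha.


D = 10000 / (row_sp * plant_sp)
  = 10000 / (0.9 * 0.15)
  = 10000 / 0.1350
  = 74074.07 plants/ha


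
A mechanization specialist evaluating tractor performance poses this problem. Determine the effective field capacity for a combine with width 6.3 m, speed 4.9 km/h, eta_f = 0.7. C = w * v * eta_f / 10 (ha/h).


C = w * v * eta_f / 10
  = 6.3 * 4.9 * 0.7 / 10
  = 21.61 / 10
  = 2.16 ha/h


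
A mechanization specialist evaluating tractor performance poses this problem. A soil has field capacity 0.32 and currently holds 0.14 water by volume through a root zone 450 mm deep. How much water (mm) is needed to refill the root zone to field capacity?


SMD = (FC - theta) * D
    = (0.32 - 0.14) * 450
    = 0.180 * 450
    = 81 mm


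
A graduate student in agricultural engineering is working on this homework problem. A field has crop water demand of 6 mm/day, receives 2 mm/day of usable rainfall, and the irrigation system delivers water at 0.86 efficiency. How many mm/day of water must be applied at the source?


IWR = (ETc - Pe) / Ea
    = (6 - 2) / 0.86
    = 4 / 0.86
    = 4.65 mm/day


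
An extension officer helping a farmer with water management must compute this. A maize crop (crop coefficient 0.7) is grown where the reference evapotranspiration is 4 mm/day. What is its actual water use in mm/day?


ETc = Kc * ET0
    = 0.7 * 4
    = 2.80 mm/day


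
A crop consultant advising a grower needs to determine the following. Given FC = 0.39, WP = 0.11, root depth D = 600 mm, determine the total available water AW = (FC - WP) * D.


AW = (FC - WP) * D
   = (0.39 - 0.11) * 600
   = 0.28 * 600
   = 168 mm


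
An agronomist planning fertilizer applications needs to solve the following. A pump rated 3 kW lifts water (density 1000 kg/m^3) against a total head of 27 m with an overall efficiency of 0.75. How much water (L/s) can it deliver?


Q = (P * 1000 * eta) / (rho * g * H)
  = (3 * 1000 * 0.75) / (1000 * 9.81 * 27)
  = 2250 / 264870
  = 0.00849 m^3/s = 8.49 L/s


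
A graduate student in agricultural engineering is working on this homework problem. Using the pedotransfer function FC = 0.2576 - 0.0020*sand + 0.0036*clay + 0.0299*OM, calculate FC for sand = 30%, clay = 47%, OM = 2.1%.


FC = 0.2576 - 0.0020*30 + 0.0036*47 + 0.0299*2.1
   = 0.2576 - 0.0600 + 0.1692 + 0.0628
   = 0.4296


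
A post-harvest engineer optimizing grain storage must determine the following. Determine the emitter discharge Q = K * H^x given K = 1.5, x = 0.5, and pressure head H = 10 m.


Q = K * H^x
  = 1.5 * 10^0.5
  = 1.5 * 3.1623
  = 4.74 L/h


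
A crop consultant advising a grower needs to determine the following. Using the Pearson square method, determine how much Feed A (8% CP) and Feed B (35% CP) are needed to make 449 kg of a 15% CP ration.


parts_A = CP_b - target = 35 - 15 = 20
parts_B = target - CP_a = 15 - 8 = 7
total_parts = 20 + 7 = 27
Feed A = 449 * 20 / 27 = 332.59 kg
Feed B = 449 * 7 / 27 = 116.41 kg

332.59 kg


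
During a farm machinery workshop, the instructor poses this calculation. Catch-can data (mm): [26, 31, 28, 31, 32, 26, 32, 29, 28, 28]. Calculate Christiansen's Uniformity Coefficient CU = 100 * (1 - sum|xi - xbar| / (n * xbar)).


xbar = 291 / 10 = 29.100
sum|xi - xbar| = 19.200
CU = 100 * (1 - 19.200 / (10 * 29.100))
   = 100 * (1 - 0.0660)
   = 93.40%


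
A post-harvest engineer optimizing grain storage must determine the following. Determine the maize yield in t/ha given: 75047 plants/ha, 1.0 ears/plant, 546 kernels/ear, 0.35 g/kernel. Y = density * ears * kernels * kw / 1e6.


Y = density * ears * kernels * kw
  = 75047 * 1.0 * 546 * 0.35 g/ha
  = 14341481.70 g/ha
  = 14341.48 kg/ha = 14.34 t/ha


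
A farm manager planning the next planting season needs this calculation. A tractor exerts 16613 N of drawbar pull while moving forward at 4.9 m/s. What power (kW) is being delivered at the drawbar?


P = F * v / 1000
  = 16613 * 4.9 / 1000
  = 81403.70 / 1000
  = 81.40 kW


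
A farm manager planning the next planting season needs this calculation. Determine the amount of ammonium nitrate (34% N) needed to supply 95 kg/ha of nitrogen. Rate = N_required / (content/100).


Rate = N_required / (N_content / 100)
     = 95 / (34 / 100)
     = 95 / 0.34
     = 279.41 kg/ha


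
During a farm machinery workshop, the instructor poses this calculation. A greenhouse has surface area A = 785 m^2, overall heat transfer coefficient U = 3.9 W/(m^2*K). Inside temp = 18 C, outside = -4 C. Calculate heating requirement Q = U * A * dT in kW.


dT = 18 - (-4) = 22 K
Q = U * A * dT
  = 3.9 * 785 * 22
  = 67353 W = 67.35 kW


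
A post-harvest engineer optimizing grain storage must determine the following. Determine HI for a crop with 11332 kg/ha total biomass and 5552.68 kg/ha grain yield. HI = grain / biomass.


HI = grain_yield / biomass
   = 5552.68 / 11332
   = 0.49


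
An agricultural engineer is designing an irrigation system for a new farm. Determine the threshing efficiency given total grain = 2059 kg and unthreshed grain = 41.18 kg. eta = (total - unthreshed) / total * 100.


eta = (total - unthreshed) / total * 100
    = (2059 - 41.18) / 2059 * 100
    = 2017.82 / 2059 * 100
    = 98%


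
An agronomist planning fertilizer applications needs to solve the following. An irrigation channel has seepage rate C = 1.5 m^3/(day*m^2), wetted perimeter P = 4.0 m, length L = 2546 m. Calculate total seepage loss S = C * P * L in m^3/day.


S = C * P * L
  = 1.5 * 4.0 * 2546
  = 15276 m^3/day


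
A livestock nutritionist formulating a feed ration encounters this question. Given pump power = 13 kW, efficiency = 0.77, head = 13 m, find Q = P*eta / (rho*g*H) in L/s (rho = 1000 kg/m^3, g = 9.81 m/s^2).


Q = (P * 1000 * eta) / (rho * g * H)
  = (13 * 1000 * 0.77) / (1000 * 9.81 * 13)
  = 10010 / 127530
  = 0.07849 m^3/s = 78.49 L/s


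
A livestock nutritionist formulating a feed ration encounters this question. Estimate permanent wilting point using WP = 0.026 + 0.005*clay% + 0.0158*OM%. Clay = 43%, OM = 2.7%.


WP = 0.026 + 0.005*43 + 0.0158*2.7
   = 0.026 + 0.2150 + 0.0427
   = 0.2837


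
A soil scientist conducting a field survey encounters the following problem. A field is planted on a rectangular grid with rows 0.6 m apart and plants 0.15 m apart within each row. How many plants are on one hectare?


D = 10000 / (row_sp * plant_sp)
  = 10000 / (0.6 * 0.15)
  = 10000 / 0.0900
  = 111111.11 plants/ha


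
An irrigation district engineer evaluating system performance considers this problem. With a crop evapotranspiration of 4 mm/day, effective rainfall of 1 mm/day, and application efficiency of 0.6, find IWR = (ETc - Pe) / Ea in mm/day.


IWR = (ETc - Pe) / Ea
    = (4 - 1) / 0.6
    = 3 / 0.6
    = 5 mm/day


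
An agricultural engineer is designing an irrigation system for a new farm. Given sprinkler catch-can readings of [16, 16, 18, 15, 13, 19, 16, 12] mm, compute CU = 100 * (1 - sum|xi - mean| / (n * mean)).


xbar = 125 / 8 = 15.625
sum|xi - xbar| = 13.750
CU = 100 * (1 - 13.750 / (8 * 15.625))
   = 100 * (1 - 0.1100)
   = 89%


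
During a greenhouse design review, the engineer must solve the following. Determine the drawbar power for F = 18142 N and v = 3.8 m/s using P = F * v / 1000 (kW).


P = F * v / 1000
  = 18142 * 3.8 / 1000
  = 68939.60 / 1000
  = 68.94 kW


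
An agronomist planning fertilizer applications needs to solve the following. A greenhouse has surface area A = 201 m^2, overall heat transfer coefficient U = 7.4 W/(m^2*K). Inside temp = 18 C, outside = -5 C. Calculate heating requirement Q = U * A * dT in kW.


dT = 18 - (-5) = 23 K
Q = U * A * dT
  = 7.4 * 201 * 23
  = 34210.20 W = 34.21 kW
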